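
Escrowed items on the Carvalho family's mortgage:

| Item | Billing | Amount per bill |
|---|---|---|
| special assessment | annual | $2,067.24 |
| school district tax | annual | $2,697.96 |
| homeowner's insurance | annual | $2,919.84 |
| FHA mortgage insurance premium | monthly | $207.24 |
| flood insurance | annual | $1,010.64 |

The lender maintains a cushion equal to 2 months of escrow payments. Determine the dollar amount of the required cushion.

$1,863.76

Special assessment: $2,067.24
School district tax: $2,697.96
Homeowner's insurance: $2,919.84
FHA mortgage insurance premium: $207.24 × 12 = $2,486.88
Flood insurance: $1,010.64
Yearly total = $11,182.56
Base monthly escrow = $11,182.56 / 12 = $931.88
Required cushion = 2 × $931.88 = $1,863.76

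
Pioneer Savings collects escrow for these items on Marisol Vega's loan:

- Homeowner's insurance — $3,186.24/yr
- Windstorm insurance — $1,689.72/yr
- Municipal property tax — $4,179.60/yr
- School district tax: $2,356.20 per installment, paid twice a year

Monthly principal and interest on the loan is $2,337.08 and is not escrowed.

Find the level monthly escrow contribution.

Homeowner's insurance = $3,186.24
Windstorm insurance = $1,689.72
Municipal property tax = $4,179.60
School district tax = $2,356.20 × 2 = $4,712.40
Combined annual = $3,186.24 + $1,689.72 + $4,179.60 + $4,712.40 = $13,767.96
Per month = $13,767.96 ÷ 12 = $1,147.33

$1,147.33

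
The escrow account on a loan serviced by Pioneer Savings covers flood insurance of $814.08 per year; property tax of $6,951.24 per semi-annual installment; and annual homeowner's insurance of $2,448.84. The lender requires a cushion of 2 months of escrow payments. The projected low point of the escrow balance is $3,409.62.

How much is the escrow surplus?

$548.72

Flood insurance — $814.08 per year
Property tax — $6,951.24 × 2 = $13,902.48 per year
Homeowner's insurance — $2,448.84 per year
Total per year = $17,165.40
Monthly escrow = $17,165.40 ÷ 12 = $1,430.45
Required cushion = 2 × $1,430.45 = $2,860.90
Excess over cushion: $3,409.62 − $2,860.90 = $548.72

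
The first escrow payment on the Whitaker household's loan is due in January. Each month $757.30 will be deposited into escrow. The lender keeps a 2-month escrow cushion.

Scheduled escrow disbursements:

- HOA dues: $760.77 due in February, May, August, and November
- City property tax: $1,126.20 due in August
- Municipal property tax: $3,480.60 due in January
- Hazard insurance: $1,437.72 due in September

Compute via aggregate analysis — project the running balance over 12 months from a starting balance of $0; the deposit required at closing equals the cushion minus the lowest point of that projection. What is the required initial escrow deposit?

$4,241.37

Cushion = 2 × $757.30 = $1,514.60
Trial balance (start $0, +$757.30 each month, − disbursements):
  Jan: +$757.30 − $3,480.60 → -$2,723.30
  Feb: +$757.30 − $760.77 → -$2,726.77
  Mar: +$757.30 → -$1,969.47
  Apr: +$757.30 → -$1,212.17
  May: +$757.30 − $760.77 → -$1,215.64
  Jun: +$757.30 → -$458.34
  Jul: +$757.30 → $298.96
  Aug: +$757.30 − $1,886.97 → -$830.71
  Sep: +$757.30 − $1,437.72 → -$1,511.13
  Oct: +$757.30 → -$753.83
  Nov: +$757.30 − $760.77 → -$757.30
  Dec: +$757.30 → $0.00
Lowest trial balance = -$2,726.77 (Feb)
Initial deposit = cushion − low point = $1,514.60 − (-$2,726.77) = $4,241.37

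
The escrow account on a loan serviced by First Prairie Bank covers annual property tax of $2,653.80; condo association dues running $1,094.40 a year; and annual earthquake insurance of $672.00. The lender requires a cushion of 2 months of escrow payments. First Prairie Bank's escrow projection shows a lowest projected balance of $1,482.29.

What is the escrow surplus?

Property tax: $2,653.80 per year
Condo association dues: $1,094.40 per year
Earthquake insurance: $672.00 per year
Annual escrow total = $2,653.80 + $1,094.40 + $672.00 = $4,420.20
Monthly escrow = $4,420.20 ÷ 12 = $368.35
Required cushion = 2 × $368.35 = $736.70
Excess over cushion: $1,482.29 − $736.70 = $745.59

$745.59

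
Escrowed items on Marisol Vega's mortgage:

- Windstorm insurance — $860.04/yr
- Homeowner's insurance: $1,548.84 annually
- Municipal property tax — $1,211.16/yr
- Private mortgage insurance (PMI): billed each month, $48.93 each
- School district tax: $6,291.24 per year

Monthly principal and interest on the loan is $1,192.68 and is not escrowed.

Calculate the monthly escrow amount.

$874.87

Windstorm insurance — $860.04/yr
Homeowner's insurance — $1,548.84/yr
Municipal property tax — $1,211.16/yr
Private mortgage insurance (PMI) — $48.93 × 12 = $587.16/yr
School district tax — $6,291.24/yr
Total per year = $860.04 + $1,548.84 + $1,211.16 + $587.16 + $6,291.24 = $10,498.44
Monthly escrow = $10,498.44 ÷ 12 = $874.87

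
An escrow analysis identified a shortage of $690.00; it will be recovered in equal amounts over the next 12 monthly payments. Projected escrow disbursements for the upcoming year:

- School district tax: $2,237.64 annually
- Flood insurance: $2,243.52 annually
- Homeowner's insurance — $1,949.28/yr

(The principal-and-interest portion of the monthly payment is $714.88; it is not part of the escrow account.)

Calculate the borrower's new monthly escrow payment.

$593.37

School district tax: $2,237.64/yr
Flood insurance: $2,243.52/yr
Homeowner's insurance: $1,949.28/yr
Annual escrow total = $2,237.64 + $2,243.52 + $1,949.28 = $6,430.44
Monthly = $6,430.44 ÷ 12 = $535.87
Shortage per month = $690.00 / 12 = $57.50
New monthly escrow = $535.87 + $57.50 = $593.37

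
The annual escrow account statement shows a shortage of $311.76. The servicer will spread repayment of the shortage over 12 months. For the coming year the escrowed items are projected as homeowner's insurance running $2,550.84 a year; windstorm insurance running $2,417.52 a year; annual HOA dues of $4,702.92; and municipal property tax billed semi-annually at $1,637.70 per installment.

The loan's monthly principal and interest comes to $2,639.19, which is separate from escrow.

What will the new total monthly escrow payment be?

$1,104.87

Homeowner's insurance — $2,550.84 annually
Windstorm insurance — $2,417.52 annually
HOA dues — $4,702.92 annually
Municipal property tax — $1,637.70 × 2 = $3,275.40 annually
Annual escrow total = $2,550.84 + $2,417.52 + $4,702.92 + $3,275.40 = $12,946.68
Base monthly escrow = $12,946.68 ÷ 12 = $1,078.89
Monthly shortage recovery: $311.76 ÷ 12 = $25.98
Adjusted monthly = $1,078.89 + $25.98 = $1,104.87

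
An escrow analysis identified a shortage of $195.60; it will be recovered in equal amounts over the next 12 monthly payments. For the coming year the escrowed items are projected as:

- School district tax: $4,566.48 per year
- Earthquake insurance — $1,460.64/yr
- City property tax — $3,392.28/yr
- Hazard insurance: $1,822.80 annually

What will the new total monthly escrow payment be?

$953.15

School district tax = $4,566.48 per year
Earthquake insurance = $1,460.64 per year
City property tax = $3,392.28 per year
Hazard insurance = $1,822.80 per year
Total annual escrow = $4,566.48 + $1,460.64 + $3,392.28 + $1,822.80 = $11,242.20
Per month = $11,242.20 / 12 = $936.85
Monthly shortage recovery: $195.60 ÷ 12 = $16.30
New monthly escrow = $936.85 + $16.30 = $953.15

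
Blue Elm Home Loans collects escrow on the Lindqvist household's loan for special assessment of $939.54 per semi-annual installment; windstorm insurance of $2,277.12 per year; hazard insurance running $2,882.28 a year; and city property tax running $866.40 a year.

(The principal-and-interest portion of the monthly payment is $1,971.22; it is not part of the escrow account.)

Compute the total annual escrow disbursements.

Special assessment = $939.54 × 2 = $1,879.08 annually
Windstorm insurance = $2,277.12 annually
Hazard insurance = $2,882.28 annually
City property tax = $866.40 annually
Annual escrow total = $1,879.08 + $2,277.12 + $2,882.28 + $866.40 = $7,904.88

$7,904.88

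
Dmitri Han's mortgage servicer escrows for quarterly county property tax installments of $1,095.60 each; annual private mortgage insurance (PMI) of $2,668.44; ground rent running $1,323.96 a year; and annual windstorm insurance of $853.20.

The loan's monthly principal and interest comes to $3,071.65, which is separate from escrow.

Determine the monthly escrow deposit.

County property tax = $1,095.60 × 4 = $4,382.40/yr
Private mortgage insurance (PMI) = $2,668.44/yr
Ground rent = $1,323.96/yr
Windstorm insurance = $853.20/yr
Combined annual = $4,382.40 + $2,668.44 + $1,323.96 + $853.20 = $9,228.00
Per month = $9,228.00 ÷ 12 = $769.00

$769.00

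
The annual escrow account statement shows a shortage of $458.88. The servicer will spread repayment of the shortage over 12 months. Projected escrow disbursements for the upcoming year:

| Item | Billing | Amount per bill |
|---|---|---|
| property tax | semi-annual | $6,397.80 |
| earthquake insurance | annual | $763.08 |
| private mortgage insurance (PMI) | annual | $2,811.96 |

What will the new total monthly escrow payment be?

$1,402.46

Property tax — $6,397.80 × 2 = $12,795.60
Earthquake insurance — $763.08
Private mortgage insurance (PMI) — $2,811.96
Total annual escrow = $16,370.64
Monthly escrow = $16,370.64 ÷ 12 = $1,364.22
Shortage per month = $458.88 ÷ 12 = $38.24
Adjusted monthly = $1,364.22 + $38.24 = $1,402.46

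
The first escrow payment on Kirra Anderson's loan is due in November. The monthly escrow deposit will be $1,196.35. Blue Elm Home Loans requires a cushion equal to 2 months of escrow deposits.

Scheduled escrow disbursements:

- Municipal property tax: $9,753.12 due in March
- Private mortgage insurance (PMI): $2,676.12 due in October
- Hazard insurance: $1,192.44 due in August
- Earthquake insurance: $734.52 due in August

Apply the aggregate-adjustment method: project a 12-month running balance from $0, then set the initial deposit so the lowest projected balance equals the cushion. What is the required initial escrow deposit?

$6,164.07

Cushion = 2 × $1,196.35 = $2,392.70
Trial balance (start $0, +$1,196.35 each month, − disbursements):
  Nov: +$1,196.35 → $1,196.35
  Dec: +$1,196.35 → $2,392.70
  Jan: +$1,196.35 → $3,589.05
  Feb: +$1,196.35 → $4,785.40
  Mar: +$1,196.35 − $9,753.12 → -$3,771.37
  Apr: +$1,196.35 → -$2,575.02
  May: +$1,196.35 → -$1,378.67
  Jun: +$1,196.35 → -$182.32
  Jul: +$1,196.35 → $1,014.03
  Aug: +$1,196.35 − $1,926.96 → $283.42
  Sep: +$1,196.35 → $1,479.77
  Oct: +$1,196.35 − $2,676.12 → $0.00
Lowest trial balance = -$3,771.37 (Mar)
Initial deposit = cushion − low point = $2,392.70 − (-$3,771.37) = $6,164.07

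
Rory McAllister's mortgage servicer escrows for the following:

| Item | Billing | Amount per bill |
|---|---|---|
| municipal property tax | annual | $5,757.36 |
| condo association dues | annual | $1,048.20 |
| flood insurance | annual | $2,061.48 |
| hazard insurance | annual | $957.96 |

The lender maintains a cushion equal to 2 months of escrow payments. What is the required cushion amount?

Municipal property tax: $5,757.36/yr
Condo association dues: $1,048.20/yr
Flood insurance: $2,061.48/yr
Hazard insurance: $957.96/yr
Yearly total = $9,825.00
Monthly = $9,825.00 / 12 = $818.75
Cushion = 2 × $818.75 = $1,637.50

$1,637.50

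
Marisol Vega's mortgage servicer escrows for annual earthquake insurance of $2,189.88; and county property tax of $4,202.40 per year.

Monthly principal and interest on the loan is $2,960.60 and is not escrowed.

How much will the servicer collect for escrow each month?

Earthquake insurance: $2,189.88 per year
County property tax: $4,202.40 per year
Total annual escrow = $6,392.28
Per month = $6,392.28 / 12 = $532.69

$532.69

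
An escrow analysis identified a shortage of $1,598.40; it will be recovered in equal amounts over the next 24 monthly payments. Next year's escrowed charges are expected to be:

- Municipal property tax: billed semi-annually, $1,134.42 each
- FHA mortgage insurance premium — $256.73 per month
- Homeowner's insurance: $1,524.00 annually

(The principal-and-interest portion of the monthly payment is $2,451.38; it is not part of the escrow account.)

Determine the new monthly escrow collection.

Municipal property tax = $1,134.42 × 2 = $2,268.84/yr
FHA mortgage insurance premium = $256.73 × 12 = $3,080.76/yr
Homeowner's insurance = $1,524.00/yr
Total per year = $6,873.60
Monthly = $6,873.60 / 12 = $572.80
Shortage per month = $1,598.40 / 24 = $66.60
Adjusted monthly = $572.80 + $66.60 = $639.40

$639.40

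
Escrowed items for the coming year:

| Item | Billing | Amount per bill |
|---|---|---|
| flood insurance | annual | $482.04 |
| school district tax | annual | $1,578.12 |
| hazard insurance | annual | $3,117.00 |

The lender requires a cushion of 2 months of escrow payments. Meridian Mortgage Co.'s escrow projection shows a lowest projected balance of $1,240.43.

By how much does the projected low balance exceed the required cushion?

Flood insurance — $482.04 annually
School district tax — $1,578.12 annually
Hazard insurance — $3,117.00 annually
Total per year = $482.04 + $1,578.12 + $3,117.00 = $5,177.16
Monthly = $5,177.16 ÷ 12 = $431.43
Required cushion = 2 × $431.43 = $862.86
Surplus = $1,240.43 − $862.86 = $377.57

$377.57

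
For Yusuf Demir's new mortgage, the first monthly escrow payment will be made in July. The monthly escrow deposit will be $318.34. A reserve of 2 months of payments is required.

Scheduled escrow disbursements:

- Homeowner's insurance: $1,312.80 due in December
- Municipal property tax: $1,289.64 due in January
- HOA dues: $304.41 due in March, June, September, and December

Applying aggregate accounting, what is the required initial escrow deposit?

Cushion = 2 × $318.34 = $636.68
Trial balance (start $0, +$318.34 each month, − disbursements):
  Jul: +$318.34 → $318.34
  Aug: +$318.34 → $636.68
  Sep: +$318.34 − $304.41 → $650.61
  Oct: +$318.34 → $968.95
  Nov: +$318.34 → $1,287.29
  Dec: +$318.34 − $1,617.21 → -$11.58
  Jan: +$318.34 − $1,289.64 → -$982.88
  Feb: +$318.34 → -$664.54
  Mar: +$318.34 − $304.41 → -$650.61
  Apr: +$318.34 → -$332.27
  May: +$318.34 → -$13.93
  Jun: +$318.34 − $304.41 → $0.00
Lowest trial balance = -$982.88 (Jan)
Initial deposit = cushion − low point = $636.68 − (-$982.88) = $1,619.56

$1,619.56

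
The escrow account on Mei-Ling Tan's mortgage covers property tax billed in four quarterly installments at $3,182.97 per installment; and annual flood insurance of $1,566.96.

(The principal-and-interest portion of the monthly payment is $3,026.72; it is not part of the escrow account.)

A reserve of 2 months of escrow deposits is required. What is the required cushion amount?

$2,383.14

Property tax: $3,182.97 × 4 = $12,731.88 annually
Flood insurance: $1,566.96 annually
Combined annual = $12,731.88 + $1,566.96 = $14,298.84
Base monthly escrow = $14,298.84 / 12 = $1,191.57
Required cushion = 2 × $1,191.57 = $2,383.14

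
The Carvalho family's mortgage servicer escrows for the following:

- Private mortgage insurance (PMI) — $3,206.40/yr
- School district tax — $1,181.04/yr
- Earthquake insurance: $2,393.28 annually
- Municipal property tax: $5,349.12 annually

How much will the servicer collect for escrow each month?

Private mortgage insurance (PMI): $3,206.40 per year
School district tax: $1,181.04 per year
Earthquake insurance: $2,393.28 per year
Municipal property tax: $5,349.12 per year
Total annual escrow = $12,129.84
Monthly escrow = $12,129.84 ÷ 12 = $1,010.82

$1,010.82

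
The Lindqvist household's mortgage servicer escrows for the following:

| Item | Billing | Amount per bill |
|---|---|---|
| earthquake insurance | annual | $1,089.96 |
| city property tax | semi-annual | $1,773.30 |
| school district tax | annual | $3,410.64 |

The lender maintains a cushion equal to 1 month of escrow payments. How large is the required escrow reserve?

$670.60

Earthquake insurance — $1,089.96/yr
City property tax — $1,773.30 × 2 = $3,546.60/yr
School district tax — $3,410.64/yr
Total annual escrow = $8,047.20
Monthly escrow = $8,047.20 ÷ 12 = $670.60
Required cushion = 1 × $670.60 = $670.60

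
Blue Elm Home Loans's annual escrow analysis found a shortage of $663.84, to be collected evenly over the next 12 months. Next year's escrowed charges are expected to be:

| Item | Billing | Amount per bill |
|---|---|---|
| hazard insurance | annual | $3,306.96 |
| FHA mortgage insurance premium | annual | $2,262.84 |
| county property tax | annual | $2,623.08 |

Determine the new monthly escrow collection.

Hazard insurance — $3,306.96
FHA mortgage insurance premium — $2,262.84
County property tax — $2,623.08
Yearly total = $8,192.88
Per month = $8,192.88 / 12 = $682.74
Shortage spread = $663.84 / 12 = $55.32/mo
Adjusted monthly = $682.74 + $55.32 = $738.06

$738.06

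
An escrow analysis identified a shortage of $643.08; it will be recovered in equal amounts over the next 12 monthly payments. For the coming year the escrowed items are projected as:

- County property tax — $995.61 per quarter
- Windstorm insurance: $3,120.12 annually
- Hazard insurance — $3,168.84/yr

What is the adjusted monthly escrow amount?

County property tax = $995.61 × 4 = $3,982.44 annually
Windstorm insurance = $3,120.12 annually
Hazard insurance = $3,168.84 annually
Total annual escrow = $3,982.44 + $3,120.12 + $3,168.84 = $10,271.40
Per month = $10,271.40 / 12 = $855.95
Monthly shortage recovery: $643.08 ÷ 12 = $53.59
New monthly escrow = $855.95 + $53.59 = $909.54

$909.54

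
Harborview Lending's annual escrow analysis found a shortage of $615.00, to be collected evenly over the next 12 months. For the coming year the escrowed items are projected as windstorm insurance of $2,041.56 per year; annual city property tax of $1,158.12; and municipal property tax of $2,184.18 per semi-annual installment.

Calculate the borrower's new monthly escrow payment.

Windstorm insurance: $2,041.56/yr
City property tax: $1,158.12/yr
Municipal property tax: $2,184.18 × 2 = $4,368.36/yr
Total annual escrow = $2,041.56 + $1,158.12 + $4,368.36 = $7,568.04
Per month = $7,568.04 / 12 = $630.67
Shortage per month = $615.00 / 12 = $51.25
New monthly escrow = $630.67 + $51.25 = $681.92

$681.92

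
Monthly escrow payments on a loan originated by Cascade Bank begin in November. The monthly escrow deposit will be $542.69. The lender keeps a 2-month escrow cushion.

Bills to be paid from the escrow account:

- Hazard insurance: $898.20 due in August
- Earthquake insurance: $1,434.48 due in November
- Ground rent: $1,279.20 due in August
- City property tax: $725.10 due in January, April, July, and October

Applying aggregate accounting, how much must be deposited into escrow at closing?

Cushion = 2 × $542.69 = $1,085.38
Trial balance (start $0, +$542.69 each month, − disbursements):
  Nov: +$542.69 − $1,434.48 → -$891.79
  Dec: +$542.69 → -$349.10
  Jan: +$542.69 − $725.10 → -$531.51
  Feb: +$542.69 → $11.18
  Mar: +$542.69 → $553.87
  Apr: +$542.69 − $725.10 → $371.46
  May: +$542.69 → $914.15
  Jun: +$542.69 → $1,456.84
  Jul: +$542.69 − $725.10 → $1,274.43
  Aug: +$542.69 − $2,177.40 → -$360.28
  Sep: +$542.69 → $182.41
  Oct: +$542.69 − $725.10 → $0.00
Lowest trial balance = -$891.79 (Nov)
Initial deposit = cushion − low point = $1,085.38 − (-$891.79) = $1,977.17

$1,977.17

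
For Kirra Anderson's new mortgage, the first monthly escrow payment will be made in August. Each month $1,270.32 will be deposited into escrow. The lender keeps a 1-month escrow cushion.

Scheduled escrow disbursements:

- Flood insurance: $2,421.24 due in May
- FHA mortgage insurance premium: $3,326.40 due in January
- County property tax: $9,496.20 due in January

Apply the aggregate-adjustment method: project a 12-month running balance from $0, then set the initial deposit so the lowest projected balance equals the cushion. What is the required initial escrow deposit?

$6,471.00

Cushion = 1 × $1,270.32 = $1,270.32
Trial balance (start $0, +$1,270.32 each month, − disbursements):
  Aug: +$1,270.32 → $1,270.32
  Sep: +$1,270.32 → $2,540.64
  Oct: +$1,270.32 → $3,810.96
  Nov: +$1,270.32 → $5,081.28
  Dec: +$1,270.32 → $6,351.60
  Jan: +$1,270.32 − $12,822.60 → -$5,200.68
  Feb: +$1,270.32 → -$3,930.36
  Mar: +$1,270.32 → -$2,660.04
  Apr: +$1,270.32 → -$1,389.72
  May: +$1,270.32 − $2,421.24 → -$2,540.64
  Jun: +$1,270.32 → -$1,270.32
  Jul: +$1,270.32 → $0.00
Lowest trial balance = -$5,200.68 (Jan)
Initial deposit = cushion − low point = $1,270.32 − (-$5,200.68) = $6,471.00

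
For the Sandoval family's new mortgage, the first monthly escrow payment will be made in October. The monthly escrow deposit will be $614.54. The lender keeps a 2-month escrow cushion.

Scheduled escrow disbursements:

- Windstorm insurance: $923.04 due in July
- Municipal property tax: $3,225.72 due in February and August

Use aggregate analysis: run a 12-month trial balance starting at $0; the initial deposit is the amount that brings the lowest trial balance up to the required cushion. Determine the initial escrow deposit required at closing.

$1,843.62

Cushion = 2 × $614.54 = $1,229.08
Trial balance (start $0, +$614.54 each month, − disbursements):
  Oct: +$614.54 → $614.54
  Nov: +$614.54 → $1,229.08
  Dec: +$614.54 → $1,843.62
  Jan: +$614.54 → $2,458.16
  Feb: +$614.54 − $3,225.72 → -$153.02
  Mar: +$614.54 → $461.52
  Apr: +$614.54 → $1,076.06
  May: +$614.54 → $1,690.60
  Jun: +$614.54 → $2,305.14
  Jul: +$614.54 − $923.04 → $1,996.64
  Aug: +$614.54 − $3,225.72 → -$614.54
  Sep: +$614.54 → $0.00
Lowest trial balance = -$614.54 (Aug)
Initial deposit = cushion − low point = $1,229.08 − (-$614.54) = $1,843.62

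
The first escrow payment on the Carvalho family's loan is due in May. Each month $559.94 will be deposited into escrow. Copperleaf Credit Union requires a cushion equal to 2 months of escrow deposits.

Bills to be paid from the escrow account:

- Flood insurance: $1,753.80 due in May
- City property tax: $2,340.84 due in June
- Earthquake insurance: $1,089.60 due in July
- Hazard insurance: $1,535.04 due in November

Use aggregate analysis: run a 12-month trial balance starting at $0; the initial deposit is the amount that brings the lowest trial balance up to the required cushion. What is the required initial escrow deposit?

Cushion = 2 × $559.94 = $1,119.88
Trial balance (start $0, +$559.94 each month, − disbursements):
  May: +$559.94 − $1,753.80 → -$1,193.86
  Jun: +$559.94 − $2,340.84 → -$2,974.76
  Jul: +$559.94 − $1,089.60 → -$3,504.42
  Aug: +$559.94 → -$2,944.48
  Sep: +$559.94 → -$2,384.54
  Oct: +$559.94 → -$1,824.60
  Nov: +$559.94 − $1,535.04 → -$2,799.70
  Dec: +$559.94 → -$2,239.76
  Jan: +$559.94 → -$1,679.82
  Feb: +$559.94 → -$1,119.88
  Mar: +$559.94 → -$559.94
  Apr: +$559.94 → $0.00
Lowest trial balance = -$3,504.42 (Jul)
Initial deposit = cushion − low point = $1,119.88 − (-$3,504.42) = $4,624.30

$4,624.30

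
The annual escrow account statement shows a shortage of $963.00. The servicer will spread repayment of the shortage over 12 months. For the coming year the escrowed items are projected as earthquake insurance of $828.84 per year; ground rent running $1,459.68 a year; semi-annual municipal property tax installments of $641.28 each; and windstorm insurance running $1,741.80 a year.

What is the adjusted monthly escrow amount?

Earthquake insurance: $828.84
Ground rent: $1,459.68
Municipal property tax: $641.28 × 2 = $1,282.56
Windstorm insurance: $1,741.80
Total per year = $828.84 + $1,459.68 + $1,282.56 + $1,741.80 = $5,312.88
Monthly = $5,312.88 / 12 = $442.74
Monthly shortage recovery: $963.00 ÷ 12 = $80.25
New monthly escrow = $442.74 + $80.25 = $522.99

$522.99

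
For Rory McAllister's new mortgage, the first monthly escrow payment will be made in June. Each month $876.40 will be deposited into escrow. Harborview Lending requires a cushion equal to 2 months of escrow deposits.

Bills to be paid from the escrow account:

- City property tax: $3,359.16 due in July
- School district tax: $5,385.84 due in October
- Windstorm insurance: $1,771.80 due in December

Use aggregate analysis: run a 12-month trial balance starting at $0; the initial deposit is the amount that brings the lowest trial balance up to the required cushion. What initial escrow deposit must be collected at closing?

$6,134.80

Cushion = 2 × $876.40 = $1,752.80
Trial balance (start $0, +$876.40 each month, − disbursements):
  Jun: +$876.40 → $876.40
  Jul: +$876.40 − $3,359.16 → -$1,606.36
  Aug: +$876.40 → -$729.96
  Sep: +$876.40 → $146.44
  Oct: +$876.40 − $5,385.84 → -$4,363.00
  Nov: +$876.40 → -$3,486.60
  Dec: +$876.40 − $1,771.80 → -$4,382.00
  Jan: +$876.40 → -$3,505.60
  Feb: +$876.40 → -$2,629.20
  Mar: +$876.40 → -$1,752.80
  Apr: +$876.40 → -$876.40
  May: +$876.40 → $0.00
Lowest trial balance = -$4,382.00 (Dec)
Initial deposit = cushion − low point = $1,752.80 − (-$4,382.00) = $6,134.80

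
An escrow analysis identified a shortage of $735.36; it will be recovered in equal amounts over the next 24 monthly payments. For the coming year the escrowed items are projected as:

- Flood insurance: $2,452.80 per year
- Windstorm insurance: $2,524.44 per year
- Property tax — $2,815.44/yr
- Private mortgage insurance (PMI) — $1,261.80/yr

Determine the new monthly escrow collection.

Flood insurance: $2,452.80 per year
Windstorm insurance: $2,524.44 per year
Property tax: $2,815.44 per year
Private mortgage insurance (PMI): $1,261.80 per year
Total annual escrow = $9,054.48
Monthly escrow = $9,054.48 ÷ 12 = $754.54
Shortage per month = $735.36 ÷ 24 = $30.64
Adjusted monthly = $754.54 + $30.64 = $785.18

$785.18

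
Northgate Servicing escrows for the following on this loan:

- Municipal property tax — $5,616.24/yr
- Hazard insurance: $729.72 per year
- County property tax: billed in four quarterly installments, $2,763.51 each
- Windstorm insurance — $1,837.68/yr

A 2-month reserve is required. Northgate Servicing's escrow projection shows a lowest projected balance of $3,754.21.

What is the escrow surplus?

$547.93

Municipal property tax = $5,616.24 per year
Hazard insurance = $729.72 per year
County property tax = $2,763.51 × 4 = $11,054.04 per year
Windstorm insurance = $1,837.68 per year
Yearly total = $5,616.24 + $729.72 + $11,054.04 + $1,837.68 = $19,237.68
Per month = $19,237.68 ÷ 12 = $1,603.14
Cushion = 2 × $1,603.14 = $3,206.28
Surplus = $3,754.21 − $3,206.28 = $547.93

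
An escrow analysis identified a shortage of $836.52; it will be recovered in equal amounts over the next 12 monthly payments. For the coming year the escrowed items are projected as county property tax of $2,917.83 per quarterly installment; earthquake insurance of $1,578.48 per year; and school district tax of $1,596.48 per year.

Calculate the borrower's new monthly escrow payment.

$1,306.90

County property tax = $2,917.83 × 4 = $11,671.32 per year
Earthquake insurance = $1,578.48 per year
School district tax = $1,596.48 per year
Total per year = $11,671.32 + $1,578.48 + $1,596.48 = $14,846.28
Base monthly escrow = $14,846.28 ÷ 12 = $1,237.19
Shortage per month = $836.52 ÷ 12 = $69.71
Adjusted monthly = $1,237.19 + $69.71 = $1,306.90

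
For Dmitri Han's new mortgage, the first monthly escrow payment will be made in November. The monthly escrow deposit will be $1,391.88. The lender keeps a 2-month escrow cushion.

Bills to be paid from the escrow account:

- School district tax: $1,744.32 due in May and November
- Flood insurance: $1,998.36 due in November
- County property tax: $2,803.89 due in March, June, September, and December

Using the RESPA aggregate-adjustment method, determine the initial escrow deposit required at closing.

$6,546.57

Cushion = 2 × $1,391.88 = $2,783.76
Trial balance (start $0, +$1,391.88 each month, − disbursements):
  Nov: +$1,391.88 − $3,742.68 → -$2,350.80
  Dec: +$1,391.88 − $2,803.89 → -$3,762.81
  Jan: +$1,391.88 → -$2,370.93
  Feb: +$1,391.88 → -$979.05
  Mar: +$1,391.88 − $2,803.89 → -$2,391.06
  Apr: +$1,391.88 → -$999.18
  May: +$1,391.88 − $1,744.32 → -$1,351.62
  Jun: +$1,391.88 − $2,803.89 → -$2,763.63
  Jul: +$1,391.88 → -$1,371.75
  Aug: +$1,391.88 → $20.13
  Sep: +$1,391.88 − $2,803.89 → -$1,391.88
  Oct: +$1,391.88 → $0.00
Lowest trial balance = -$3,762.81 (Dec)
Initial deposit = cushion − low point = $2,783.76 − (-$3,762.81) = $6,546.57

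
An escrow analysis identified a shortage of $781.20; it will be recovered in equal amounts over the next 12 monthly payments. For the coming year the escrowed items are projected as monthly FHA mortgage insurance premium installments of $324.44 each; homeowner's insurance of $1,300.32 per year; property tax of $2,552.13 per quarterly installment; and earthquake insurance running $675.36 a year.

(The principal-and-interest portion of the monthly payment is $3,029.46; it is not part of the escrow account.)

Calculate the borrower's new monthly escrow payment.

FHA mortgage insurance premium = $324.44 × 12 = $3,893.28
Homeowner's insurance = $1,300.32
Property tax = $2,552.13 × 4 = $10,208.52
Earthquake insurance = $675.36
Combined annual = $16,077.48
Monthly escrow = $16,077.48 / 12 = $1,339.79
Shortage spread = $781.20 / 12 = $65.10/mo
New monthly escrow = $1,339.79 + $65.10 = $1,404.89

$1,404.89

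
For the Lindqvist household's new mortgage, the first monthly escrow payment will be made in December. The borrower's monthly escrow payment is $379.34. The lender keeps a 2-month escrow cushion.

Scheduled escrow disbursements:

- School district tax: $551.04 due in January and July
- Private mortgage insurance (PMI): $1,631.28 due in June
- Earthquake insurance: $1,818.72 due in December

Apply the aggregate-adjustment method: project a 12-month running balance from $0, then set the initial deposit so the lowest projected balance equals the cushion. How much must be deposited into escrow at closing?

Cushion = 2 × $379.34 = $758.68
Trial balance (start $0, +$379.34 each month, − disbursements):
  Dec: +$379.34 − $1,818.72 → -$1,439.38
  Jan: +$379.34 − $551.04 → -$1,611.08
  Feb: +$379.34 → -$1,231.74
  Mar: +$379.34 → -$852.40
  Apr: +$379.34 → -$473.06
  May: +$379.34 → -$93.72
  Jun: +$379.34 − $1,631.28 → -$1,345.66
  Jul: +$379.34 − $551.04 → -$1,517.36
  Aug: +$379.34 → -$1,138.02
  Sep: +$379.34 → -$758.68
  Oct: +$379.34 → -$379.34
  Nov: +$379.34 → $0.00
Lowest trial balance = -$1,611.08 (Jan)
Initial deposit = cushion − low point = $758.68 − (-$1,611.08) = $2,369.76

$2,369.76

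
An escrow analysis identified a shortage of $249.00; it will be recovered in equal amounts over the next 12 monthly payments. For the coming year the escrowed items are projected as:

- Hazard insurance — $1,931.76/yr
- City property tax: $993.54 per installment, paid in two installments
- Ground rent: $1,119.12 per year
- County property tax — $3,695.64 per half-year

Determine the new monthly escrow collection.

$1,056.52

Hazard insurance = $1,931.76/yr
City property tax = $993.54 × 2 = $1,987.08/yr
Ground rent = $1,119.12/yr
County property tax = $3,695.64 × 2 = $7,391.28/yr
Combined annual = $1,931.76 + $1,987.08 + $1,119.12 + $7,391.28 = $12,429.24
Monthly = $12,429.24 ÷ 12 = $1,035.77
Shortage per month = $249.00 ÷ 12 = $20.75
New monthly escrow = $1,035.77 + $20.75 = $1,056.52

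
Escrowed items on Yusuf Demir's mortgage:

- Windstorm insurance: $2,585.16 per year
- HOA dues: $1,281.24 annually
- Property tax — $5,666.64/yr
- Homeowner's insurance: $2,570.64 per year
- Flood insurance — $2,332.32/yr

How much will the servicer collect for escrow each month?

Windstorm insurance — $2,585.16 annually
HOA dues — $1,281.24 annually
Property tax — $5,666.64 annually
Homeowner's insurance — $2,570.64 annually
Flood insurance — $2,332.32 annually
Yearly total = $2,585.16 + $1,281.24 + $5,666.64 + $2,570.64 + $2,332.32 = $14,436.00
Monthly escrow = $14,436.00 / 12 = $1,203.00

$1,203.00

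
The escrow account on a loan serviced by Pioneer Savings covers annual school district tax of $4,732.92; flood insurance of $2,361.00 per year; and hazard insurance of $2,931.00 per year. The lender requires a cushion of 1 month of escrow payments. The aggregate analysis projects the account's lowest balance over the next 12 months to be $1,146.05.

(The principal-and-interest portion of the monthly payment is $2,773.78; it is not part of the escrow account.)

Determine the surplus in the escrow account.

$310.64

School district tax: $4,732.92
Flood insurance: $2,361.00
Hazard insurance: $2,931.00
Combined annual = $10,024.92
Base monthly escrow = $10,024.92 / 12 = $835.41
Cushion = 1 × $835.41 = $835.41
Excess over cushion: $1,146.05 − $835.41 = $310.64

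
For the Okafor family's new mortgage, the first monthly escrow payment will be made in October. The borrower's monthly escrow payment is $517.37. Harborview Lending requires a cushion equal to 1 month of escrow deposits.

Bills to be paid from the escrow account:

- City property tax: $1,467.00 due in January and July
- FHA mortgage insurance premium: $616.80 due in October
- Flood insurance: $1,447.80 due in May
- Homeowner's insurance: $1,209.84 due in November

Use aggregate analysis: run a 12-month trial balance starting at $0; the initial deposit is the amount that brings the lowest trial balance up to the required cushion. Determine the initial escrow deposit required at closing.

$1,741.53

Cushion = 1 × $517.37 = $517.37
Trial balance (start $0, +$517.37 each month, − disbursements):
  Oct: +$517.37 − $616.80 → -$99.43
  Nov: +$517.37 − $1,209.84 → -$791.90
  Dec: +$517.37 → -$274.53
  Jan: +$517.37 − $1,467.00 → -$1,224.16
  Feb: +$517.37 → -$706.79
  Mar: +$517.37 → -$189.42
  Apr: +$517.37 → $327.95
  May: +$517.37 − $1,447.80 → -$602.48
  Jun: +$517.37 → -$85.11
  Jul: +$517.37 − $1,467.00 → -$1,034.74
  Aug: +$517.37 → -$517.37
  Sep: +$517.37 → $0.00
Lowest trial balance = -$1,224.16 (Jan)
Initial deposit = cushion − low point = $517.37 − (-$1,224.16) = $1,741.53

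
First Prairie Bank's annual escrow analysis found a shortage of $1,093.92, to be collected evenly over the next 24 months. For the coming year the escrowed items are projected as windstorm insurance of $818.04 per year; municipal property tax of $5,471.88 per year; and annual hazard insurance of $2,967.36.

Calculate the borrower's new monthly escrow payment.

$817.02

Windstorm insurance = $818.04 per year
Municipal property tax = $5,471.88 per year
Hazard insurance = $2,967.36 per year
Combined annual = $9,257.28
Monthly = $9,257.28 ÷ 12 = $771.44
Shortage per month = $1,093.92 ÷ 24 = $45.58
Adjusted monthly = $771.44 + $45.58 = $817.02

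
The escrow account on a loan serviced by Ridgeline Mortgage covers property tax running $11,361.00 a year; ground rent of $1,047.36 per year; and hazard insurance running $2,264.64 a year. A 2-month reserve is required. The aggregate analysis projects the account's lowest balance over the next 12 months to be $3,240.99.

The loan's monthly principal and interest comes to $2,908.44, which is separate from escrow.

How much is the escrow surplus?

$795.49

Property tax: $11,361.00 per year
Ground rent: $1,047.36 per year
Hazard insurance: $2,264.64 per year
Total per year = $14,673.00
Base monthly escrow = $14,673.00 ÷ 12 = $1,222.75
Cushion = 2 × $1,222.75 = $2,445.50
Surplus = $3,240.99 − $2,445.50 = $795.49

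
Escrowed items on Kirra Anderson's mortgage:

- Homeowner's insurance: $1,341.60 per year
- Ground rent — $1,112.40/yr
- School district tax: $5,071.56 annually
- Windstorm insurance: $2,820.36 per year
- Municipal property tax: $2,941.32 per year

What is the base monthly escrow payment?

Homeowner's insurance — $1,341.60 annually
Ground rent — $1,112.40 annually
School district tax — $5,071.56 annually
Windstorm insurance — $2,820.36 annually
Municipal property tax — $2,941.32 annually
Yearly total = $13,287.24
Per month = $13,287.24 ÷ 12 = $1,107.27

$1,107.27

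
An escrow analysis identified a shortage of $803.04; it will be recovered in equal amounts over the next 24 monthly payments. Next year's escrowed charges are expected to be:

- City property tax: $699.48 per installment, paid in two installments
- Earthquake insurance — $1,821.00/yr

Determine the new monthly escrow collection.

$301.79

City property tax — $699.48 × 2 = $1,398.96 per year
Earthquake insurance — $1,821.00 per year
Annual escrow total = $1,398.96 + $1,821.00 = $3,219.96
Monthly escrow = $3,219.96 / 12 = $268.33
Shortage spread = $803.04 ÷ 24 = $33.46/mo
New monthly escrow = $268.33 + $33.46 = $301.79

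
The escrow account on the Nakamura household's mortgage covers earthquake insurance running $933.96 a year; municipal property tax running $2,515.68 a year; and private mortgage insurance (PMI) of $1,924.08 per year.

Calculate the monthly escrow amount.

Earthquake insurance: $933.96 annually
Municipal property tax: $2,515.68 annually
Private mortgage insurance (PMI): $1,924.08 annually
Total per year = $933.96 + $2,515.68 + $1,924.08 = $5,373.72
Monthly escrow = $5,373.72 / 12 = $447.81

$447.81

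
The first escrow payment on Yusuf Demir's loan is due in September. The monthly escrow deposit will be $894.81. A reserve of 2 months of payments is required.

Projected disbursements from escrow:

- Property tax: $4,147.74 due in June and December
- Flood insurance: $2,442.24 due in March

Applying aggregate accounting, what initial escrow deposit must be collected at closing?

Cushion = 2 × $894.81 = $1,789.62
Trial balance (start $0, +$894.81 each month, − disbursements):
  Sep: +$894.81 → $894.81
  Oct: +$894.81 → $1,789.62
  Nov: +$894.81 → $2,684.43
  Dec: +$894.81 − $4,147.74 → -$568.50
  Jan: +$894.81 → $326.31
  Feb: +$894.81 → $1,221.12
  Mar: +$894.81 − $2,442.24 → -$326.31
  Apr: +$894.81 → $568.50
  May: +$894.81 → $1,463.31
  Jun: +$894.81 − $4,147.74 → -$1,789.62
  Jul: +$894.81 → -$894.81
  Aug: +$894.81 → $0.00
Lowest trial balance = -$1,789.62 (Jun)
Initial deposit = cushion − low point = $1,789.62 − (-$1,789.62) = $3,579.24

$3,579.24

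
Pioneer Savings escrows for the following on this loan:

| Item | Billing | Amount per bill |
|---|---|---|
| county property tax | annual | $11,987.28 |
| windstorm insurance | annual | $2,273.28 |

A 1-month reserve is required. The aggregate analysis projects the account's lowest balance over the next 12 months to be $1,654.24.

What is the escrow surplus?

County property tax — $11,987.28/yr
Windstorm insurance — $2,273.28/yr
Combined annual = $14,260.56
Monthly escrow = $14,260.56 / 12 = $1,188.38
Required cushion = 1 × $1,188.38 = $1,188.38
Surplus = $1,654.24 − $1,188.38 = $465.86

$465.86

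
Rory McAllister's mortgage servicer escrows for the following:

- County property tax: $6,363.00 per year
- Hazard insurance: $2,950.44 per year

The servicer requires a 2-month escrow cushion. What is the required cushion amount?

$1,552.24

County property tax = $6,363.00 annually
Hazard insurance = $2,950.44 annually
Total per year = $9,313.44
Monthly = $9,313.44 ÷ 12 = $776.12
Cushion = 2 × $776.12 = $1,552.24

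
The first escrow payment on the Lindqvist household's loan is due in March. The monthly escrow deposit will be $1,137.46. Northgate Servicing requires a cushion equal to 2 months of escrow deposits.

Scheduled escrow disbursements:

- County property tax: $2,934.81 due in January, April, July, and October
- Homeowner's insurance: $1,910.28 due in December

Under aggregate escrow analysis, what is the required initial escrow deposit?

$3,412.38

Cushion = 2 × $1,137.46 = $2,274.92
Trial balance (start $0, +$1,137.46 each month, − disbursements):
  Mar: +$1,137.46 → $1,137.46
  Apr: +$1,137.46 − $2,934.81 → -$659.89
  May: +$1,137.46 → $477.57
  Jun: +$1,137.46 → $1,615.03
  Jul: +$1,137.46 − $2,934.81 → -$182.32
  Aug: +$1,137.46 → $955.14
  Sep: +$1,137.46 → $2,092.60
  Oct: +$1,137.46 − $2,934.81 → $295.25
  Nov: +$1,137.46 → $1,432.71
  Dec: +$1,137.46 − $1,910.28 → $659.89
  Jan: +$1,137.46 − $2,934.81 → -$1,137.46
  Feb: +$1,137.46 → $0.00
Lowest trial balance = -$1,137.46 (Jan)
Initial deposit = cushion − low point = $2,274.92 − (-$1,137.46) = $3,412.38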